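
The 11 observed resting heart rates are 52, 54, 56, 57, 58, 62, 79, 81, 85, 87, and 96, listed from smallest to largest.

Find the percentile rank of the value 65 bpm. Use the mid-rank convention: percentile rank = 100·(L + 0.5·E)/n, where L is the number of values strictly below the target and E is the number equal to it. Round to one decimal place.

Count below 65: L = 6; count equal: E = 0; n = 11.
Percentile rank = 100·(6 + 0.5·0)/11 = 100·6/11 = 54.55.

54.5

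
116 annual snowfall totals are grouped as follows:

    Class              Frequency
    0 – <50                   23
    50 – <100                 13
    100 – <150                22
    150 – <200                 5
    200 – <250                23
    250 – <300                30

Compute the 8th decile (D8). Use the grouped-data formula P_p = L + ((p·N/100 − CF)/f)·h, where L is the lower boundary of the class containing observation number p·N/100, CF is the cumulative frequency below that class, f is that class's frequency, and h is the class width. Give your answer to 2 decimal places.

N = 116; target position k = 80/100 · 116 = 92.8.
Cumulative frequencies: 23, 36, 58, 63, 86, 116.
Observation 92.8 falls in the class 250 – <300.
L = 250, CF = 86, f = 30, h = 50.
P80 = 250 + ((92.8 − 86)/30)·50 = 250 + 11.3333 = 261.333.

261.33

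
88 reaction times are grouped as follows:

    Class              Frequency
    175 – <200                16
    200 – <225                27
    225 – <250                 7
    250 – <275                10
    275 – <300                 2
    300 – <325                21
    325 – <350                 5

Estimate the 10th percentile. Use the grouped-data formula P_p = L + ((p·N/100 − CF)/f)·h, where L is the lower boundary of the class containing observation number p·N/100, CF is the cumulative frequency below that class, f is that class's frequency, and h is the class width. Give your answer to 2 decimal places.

N = 88; target position k = 10/100 · 88 = 8.8.
Cumulative frequencies: 16, 43, 50, 60, 62, 83, 88.
Observation 8.8 falls in the class 175 – <200.
L = 175, CF = 0, f = 16, h = 25.
P10 = 175 + ((8.8 − 0)/16)·25 = 175 + 13.75 = 188.75.

188.75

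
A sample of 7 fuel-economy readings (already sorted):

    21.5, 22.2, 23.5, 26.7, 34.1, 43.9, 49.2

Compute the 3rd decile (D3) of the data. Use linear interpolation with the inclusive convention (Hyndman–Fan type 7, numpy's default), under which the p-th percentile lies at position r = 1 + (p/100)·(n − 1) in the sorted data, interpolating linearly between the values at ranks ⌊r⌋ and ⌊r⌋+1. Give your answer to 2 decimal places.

n = 7.
r = 1 + (30/100)·(7 − 1) = 1 + 1.8 = 2.8.
Rank 2 is 22.2 and rank 3 is 23.5.
Interpolate: 22.2 + 0.8·(23.5 − 22.2) = 22.2 + 0.8·1.3 = 23.24.

23.24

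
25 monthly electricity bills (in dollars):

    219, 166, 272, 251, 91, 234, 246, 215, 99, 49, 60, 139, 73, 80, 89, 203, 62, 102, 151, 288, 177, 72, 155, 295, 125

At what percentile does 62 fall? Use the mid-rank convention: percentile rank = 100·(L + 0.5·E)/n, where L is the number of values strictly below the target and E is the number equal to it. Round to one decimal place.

Sorted: 49, 60, 62, 72, 73, 80, 89, 91, 99, 102, 125, 139, 151, 155, 166, 177, 203, 215, 219, 234, 246, 251, 272, 288, 295.
Count below 62: L = 2; count equal: E = 1; n = 25.
Percentile rank = 100·(2 + 0.5·1)/25 = 100·2.5/25 = 10.

10.0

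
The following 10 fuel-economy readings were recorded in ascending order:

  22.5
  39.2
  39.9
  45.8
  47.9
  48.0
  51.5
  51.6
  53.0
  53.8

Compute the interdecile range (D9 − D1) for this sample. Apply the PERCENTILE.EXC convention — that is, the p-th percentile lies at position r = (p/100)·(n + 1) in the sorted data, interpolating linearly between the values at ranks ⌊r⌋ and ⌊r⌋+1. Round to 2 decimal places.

29.55

n = 10.
P10: r = 1.1; ranks 1–2 are 22.5, 39.2; interpolating gives 24.17.
P90: r = 9.9; ranks 9–10 are 53.0, 53.8; interpolating gives 53.72.
Difference: 53.72 − 24.17 = 29.55.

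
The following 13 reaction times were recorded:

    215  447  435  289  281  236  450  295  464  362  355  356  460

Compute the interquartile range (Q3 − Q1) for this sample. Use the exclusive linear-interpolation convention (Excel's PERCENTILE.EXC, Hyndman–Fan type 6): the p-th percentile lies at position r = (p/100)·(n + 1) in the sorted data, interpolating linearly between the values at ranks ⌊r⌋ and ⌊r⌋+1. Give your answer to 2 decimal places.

Sorted: 215, 236, 281, 289, 295, 355, 356, 362, 435, 447, 450, 460, 464.
n = 13.
P25: r = 3.5; ranks 3–4 are 281, 289; interpolating gives 285.
P75: r = 10.5; ranks 10–11 are 447, 450; interpolating gives 448.5.
Difference: 448.5 − 285 = 163.5.

163.50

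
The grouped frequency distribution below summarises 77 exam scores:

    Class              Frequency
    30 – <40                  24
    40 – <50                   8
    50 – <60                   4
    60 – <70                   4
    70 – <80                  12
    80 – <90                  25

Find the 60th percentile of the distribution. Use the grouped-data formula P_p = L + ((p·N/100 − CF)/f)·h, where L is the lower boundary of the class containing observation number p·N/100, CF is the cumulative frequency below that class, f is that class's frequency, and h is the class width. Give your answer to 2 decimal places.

N = 77; target position k = 60/100 · 77 = 46.2.
Cumulative frequencies: 24, 32, 36, 40, 52, 77.
Observation 46.2 falls in the class 70 – <80.
L = 70, CF = 40, f = 12, h = 10.
P60 = 70 + ((46.2 − 40)/12)·10 = 70 + 5.16667 = 75.1667.

75.17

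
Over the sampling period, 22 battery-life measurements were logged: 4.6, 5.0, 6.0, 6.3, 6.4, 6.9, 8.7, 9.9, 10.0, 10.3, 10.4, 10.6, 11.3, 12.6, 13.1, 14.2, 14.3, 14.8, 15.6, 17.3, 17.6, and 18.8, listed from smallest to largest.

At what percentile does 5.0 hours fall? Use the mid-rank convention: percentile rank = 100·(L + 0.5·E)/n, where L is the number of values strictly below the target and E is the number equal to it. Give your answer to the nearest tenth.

Count below 5.0: L = 1; count equal: E = 1; n = 22.
Percentile rank = 100·(1 + 0.5·1)/22 = 100·1.5/22 = 6.818.

6.8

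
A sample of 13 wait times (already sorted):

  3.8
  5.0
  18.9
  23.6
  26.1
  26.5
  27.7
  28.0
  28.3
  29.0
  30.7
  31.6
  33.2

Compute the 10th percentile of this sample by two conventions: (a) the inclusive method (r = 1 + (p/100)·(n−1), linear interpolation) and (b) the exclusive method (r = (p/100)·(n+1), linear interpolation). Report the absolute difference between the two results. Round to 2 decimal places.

3.50

n = 13.
(a) r = 2.2; between ranks 2 (5.0) and 3 (18.9): 7.78.
(b) r = 1.4; between ranks 1 (3.8) and 2 (5.0): 4.28.
|7.78 − 4.28| = 3.5.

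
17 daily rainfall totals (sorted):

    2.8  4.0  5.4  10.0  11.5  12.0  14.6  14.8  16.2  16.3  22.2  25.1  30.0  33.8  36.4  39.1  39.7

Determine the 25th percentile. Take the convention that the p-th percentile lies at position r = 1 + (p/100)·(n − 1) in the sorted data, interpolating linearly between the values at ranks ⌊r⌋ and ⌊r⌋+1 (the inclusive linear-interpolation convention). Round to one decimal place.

11.5

n = 17.
r = 1 + (25/100)·(17 − 1) = 1 + 4 = 5.
r is an integer, so P25 is the value at rank 5: 11.5.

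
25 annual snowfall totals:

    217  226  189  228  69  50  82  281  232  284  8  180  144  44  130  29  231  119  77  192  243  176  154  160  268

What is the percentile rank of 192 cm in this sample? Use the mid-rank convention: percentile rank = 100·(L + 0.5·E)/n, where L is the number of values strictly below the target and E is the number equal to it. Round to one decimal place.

Sorted: 8, 29, 44, 50, 69, 77, 82, 119, 130, 144, 154, 160, 176, 180, 189, 192, 217, 226, 228, 231, 232, 243, 268, 281, 284.
Count below 192: L = 15; count equal: E = 1; n = 25.
Percentile rank = 100·(15 + 0.5·1)/25 = 100·15.5/25 = 62.

62.0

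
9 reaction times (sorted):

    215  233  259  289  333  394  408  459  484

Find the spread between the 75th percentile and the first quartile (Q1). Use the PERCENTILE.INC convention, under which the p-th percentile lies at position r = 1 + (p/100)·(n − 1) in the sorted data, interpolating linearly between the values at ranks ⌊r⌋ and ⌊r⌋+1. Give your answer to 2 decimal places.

n = 9.
P25: r = 3 (integer) → 259.
P75: r = 7 (integer) → 408.
Difference: 408 − 259 = 149.

149.00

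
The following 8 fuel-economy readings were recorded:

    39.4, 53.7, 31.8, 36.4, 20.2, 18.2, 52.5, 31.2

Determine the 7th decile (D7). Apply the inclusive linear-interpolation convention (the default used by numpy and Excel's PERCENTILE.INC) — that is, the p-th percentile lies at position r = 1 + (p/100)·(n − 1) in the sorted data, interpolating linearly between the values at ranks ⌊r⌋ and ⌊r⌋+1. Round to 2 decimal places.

Sorted: 18.2, 20.2, 31.2, 31.8, 36.4, 39.4, 52.5, 53.7.
n = 8.
r = 1 + (70/100)·(8 − 1) = 1 + 4.9 = 5.9.
Rank 5 is 36.4 and rank 6 is 39.4.
Interpolate: 36.4 + 0.9·(39.4 − 36.4) = 36.4 + 0.9·3 = 39.1.

39.10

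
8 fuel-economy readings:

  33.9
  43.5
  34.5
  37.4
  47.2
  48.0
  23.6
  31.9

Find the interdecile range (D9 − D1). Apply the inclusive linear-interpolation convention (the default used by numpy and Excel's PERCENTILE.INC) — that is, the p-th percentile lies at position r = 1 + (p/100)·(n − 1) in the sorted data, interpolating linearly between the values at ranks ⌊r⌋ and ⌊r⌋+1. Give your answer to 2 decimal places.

Sorted: 23.6, 31.9, 33.9, 34.5, 37.4, 43.5, 47.2, 48.0.
n = 8.
P10: r = 1.7; ranks 1–2 are 23.6, 31.9; interpolating gives 29.41.
P90: r = 7.3; ranks 7–8 are 47.2, 48.0; interpolating gives 47.44.
Difference: 47.44 − 29.41 = 18.03.

18.03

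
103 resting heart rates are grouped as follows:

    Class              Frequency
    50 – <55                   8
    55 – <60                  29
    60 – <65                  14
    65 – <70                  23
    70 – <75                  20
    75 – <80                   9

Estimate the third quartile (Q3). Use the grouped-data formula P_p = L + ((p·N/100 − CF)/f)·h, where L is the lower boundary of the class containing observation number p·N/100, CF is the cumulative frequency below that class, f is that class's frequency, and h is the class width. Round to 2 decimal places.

N = 103; target position k = 75/100 · 103 = 77.25.
Cumulative frequencies: 8, 37, 51, 74, 94, 103.
Observation 77.25 falls in the class 70 – <75.
L = 70, CF = 74, f = 20, h = 5.
P75 = 70 + ((77.25 − 74)/20)·5 = 70 + 0.8125 = 70.8125.

70.81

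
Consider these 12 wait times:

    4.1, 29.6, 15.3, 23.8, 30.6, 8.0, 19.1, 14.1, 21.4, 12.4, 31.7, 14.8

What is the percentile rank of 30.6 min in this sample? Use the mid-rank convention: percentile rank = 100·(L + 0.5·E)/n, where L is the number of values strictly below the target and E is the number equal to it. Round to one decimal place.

87.5

Sorted: 4.1, 8.0, 12.4, 14.1, 14.8, 15.3, 19.1, 21.4, 23.8, 29.6, 30.6, 31.7.
Count below 30.6: L = 10; count equal: E = 1; n = 12.
Percentile rank = 100·(10 + 0.5·1)/12 = 100·10.5/12 = 87.5.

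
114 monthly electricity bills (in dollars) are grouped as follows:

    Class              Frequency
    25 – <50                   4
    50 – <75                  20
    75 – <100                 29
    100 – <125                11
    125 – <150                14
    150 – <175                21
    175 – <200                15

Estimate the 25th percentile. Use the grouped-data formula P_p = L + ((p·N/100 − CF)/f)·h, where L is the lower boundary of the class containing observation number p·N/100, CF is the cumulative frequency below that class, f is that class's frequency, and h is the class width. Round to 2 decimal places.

N = 114; target position k = 25/100 · 114 = 28.5.
Cumulative frequencies: 4, 24, 53, 64, 78, 99, 114.
Observation 28.5 falls in the class 75 – <100.
L = 75, CF = 24, f = 29, h = 25.
P25 = 75 + ((28.5 − 24)/29)·25 = 75 + 3.87931 = 78.8793.

78.88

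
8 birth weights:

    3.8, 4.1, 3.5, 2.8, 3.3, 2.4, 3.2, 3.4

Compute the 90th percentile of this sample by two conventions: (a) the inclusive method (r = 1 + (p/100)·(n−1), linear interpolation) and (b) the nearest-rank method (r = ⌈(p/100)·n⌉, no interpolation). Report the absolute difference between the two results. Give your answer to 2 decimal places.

Sorted: 2.4, 2.8, 3.2, 3.3, 3.4, 3.5, 3.8, 4.1.
n = 8.
(a) r = 7.3; between ranks 7 (3.8) and 8 (4.1): 3.89.
(b) the nearest-rank method: rank 8 → 4.1.
|3.89 − 4.1| = 0.21.

0.21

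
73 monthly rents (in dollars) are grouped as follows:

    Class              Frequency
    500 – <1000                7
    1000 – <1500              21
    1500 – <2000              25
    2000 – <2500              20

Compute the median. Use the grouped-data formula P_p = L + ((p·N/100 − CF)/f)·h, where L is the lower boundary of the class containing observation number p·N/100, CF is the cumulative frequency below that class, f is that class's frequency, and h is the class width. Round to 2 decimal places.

1670.00

N = 73; target position k = 50/100 · 73 = 36.5.
Cumulative frequencies: 7, 28, 53, 73.
Observation 36.5 falls in the class 1500 – <2000.
L = 1500, CF = 28, f = 25, h = 500.
P50 = 1500 + ((36.5 − 28)/25)·500 = 1500 + 170 = 1670.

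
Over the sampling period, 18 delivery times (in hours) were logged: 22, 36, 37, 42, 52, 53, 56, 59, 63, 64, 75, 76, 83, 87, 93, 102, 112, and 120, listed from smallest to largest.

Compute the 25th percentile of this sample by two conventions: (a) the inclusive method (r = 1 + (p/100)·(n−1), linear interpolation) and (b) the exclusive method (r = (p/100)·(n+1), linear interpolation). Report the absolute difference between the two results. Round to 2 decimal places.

2.75

n = 18.
(a) r = 5.25; between ranks 5 (52) and 6 (53): 52.25.
(b) r = 4.75; between ranks 4 (42) and 5 (52): 49.5.
|52.25 − 49.5| = 2.75.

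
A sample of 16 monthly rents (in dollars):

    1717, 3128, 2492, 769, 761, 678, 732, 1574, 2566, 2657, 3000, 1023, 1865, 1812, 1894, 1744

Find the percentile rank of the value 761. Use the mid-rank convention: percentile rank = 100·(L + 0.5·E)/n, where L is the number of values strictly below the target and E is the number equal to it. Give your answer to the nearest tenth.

15.6

Sorted: 678, 732, 761, 769, 1023, 1574, 1717, 1744, 1812, 1865, 1894, 2492, 2566, 2657, 3000, 3128.
Count below 761: L = 2; count equal: E = 1; n = 16.
Percentile rank = 100·(2 + 0.5·1)/16 = 100·2.5/16 = 15.62.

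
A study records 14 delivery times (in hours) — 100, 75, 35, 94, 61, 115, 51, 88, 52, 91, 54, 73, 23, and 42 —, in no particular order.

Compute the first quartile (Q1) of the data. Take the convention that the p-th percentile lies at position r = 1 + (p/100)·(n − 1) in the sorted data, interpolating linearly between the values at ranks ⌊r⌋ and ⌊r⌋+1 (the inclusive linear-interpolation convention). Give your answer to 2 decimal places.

51.25

Sorted: 23, 35, 42, 51, 52, 54, 61, 73, 75, 88, 91, 94, 100, 115.
n = 14.
r = 1 + (25/100)·(14 − 1) = 1 + 3.25 = 4.25.
Rank 4 is 51 and rank 5 is 52.
Interpolate: 51 + 0.25·(52 − 51) = 51 + 0.25·1 = 51.25.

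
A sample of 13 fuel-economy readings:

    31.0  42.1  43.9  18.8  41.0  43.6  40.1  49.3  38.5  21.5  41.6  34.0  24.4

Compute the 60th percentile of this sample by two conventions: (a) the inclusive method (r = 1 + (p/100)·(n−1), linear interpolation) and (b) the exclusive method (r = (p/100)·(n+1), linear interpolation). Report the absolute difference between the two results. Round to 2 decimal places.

Sorted: 18.8, 21.5, 24.4, 31.0, 34.0, 38.5, 40.1, 41.0, 41.6, 42.1, 43.6, 43.9, 49.3.
n = 13.
(a) r = 8.2; between ranks 8 (41.0) and 9 (41.6): 41.12.
(b) r = 8.4; between ranks 8 (41.0) and 9 (41.6): 41.24.
|41.12 − 41.24| = 0.12.

0.12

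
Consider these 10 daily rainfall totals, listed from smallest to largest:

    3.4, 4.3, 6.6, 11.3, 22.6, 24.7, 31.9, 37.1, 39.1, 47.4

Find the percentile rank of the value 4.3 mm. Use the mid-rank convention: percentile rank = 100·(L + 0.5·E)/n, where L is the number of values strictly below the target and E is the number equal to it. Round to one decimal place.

15.0

Count below 4.3: L = 1; count equal: E = 1; n = 10.
Percentile rank = 100·(1 + 0.5·1)/10 = 100·1.5/10 = 15.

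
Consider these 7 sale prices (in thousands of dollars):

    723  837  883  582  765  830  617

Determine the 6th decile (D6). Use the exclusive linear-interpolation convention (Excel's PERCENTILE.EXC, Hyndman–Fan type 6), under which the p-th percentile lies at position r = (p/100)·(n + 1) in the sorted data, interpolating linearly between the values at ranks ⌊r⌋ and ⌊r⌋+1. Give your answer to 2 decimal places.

Sorted: 582, 617, 723, 765, 830, 837, 883.
n = 7.
r = (60/100)·(7 + 1) = 4.8.
Rank 4 is 765 and rank 5 is 830.
Interpolate: 765 + 0.8·(830 − 765) = 765 + 0.8·65 = 817.

817.00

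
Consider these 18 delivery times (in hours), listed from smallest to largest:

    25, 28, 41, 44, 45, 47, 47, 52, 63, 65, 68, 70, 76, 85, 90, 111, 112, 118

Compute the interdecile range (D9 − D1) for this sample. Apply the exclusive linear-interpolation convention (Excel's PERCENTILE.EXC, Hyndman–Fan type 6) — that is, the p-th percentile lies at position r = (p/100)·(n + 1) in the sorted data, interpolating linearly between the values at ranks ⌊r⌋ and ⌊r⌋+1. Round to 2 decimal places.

84.90

n = 18.
P10: r = 1.9; ranks 1–2 are 25, 28; interpolating gives 27.7.
P90: r = 17.1; ranks 17–18 are 112, 118; interpolating gives 112.6.
Difference: 112.6 − 27.7 = 84.9.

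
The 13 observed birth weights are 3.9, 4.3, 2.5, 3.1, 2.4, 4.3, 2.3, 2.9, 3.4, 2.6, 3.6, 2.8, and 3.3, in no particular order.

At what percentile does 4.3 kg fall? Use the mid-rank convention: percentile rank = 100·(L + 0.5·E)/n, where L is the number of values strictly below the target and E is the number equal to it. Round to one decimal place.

92.3

Sorted: 2.3, 2.4, 2.5, 2.6, 2.8, 2.9, 3.1, 3.3, 3.4, 3.6, 3.9, 4.3, 4.3.
Count below 4.3: L = 11; count equal: E = 2; n = 13.
Percentile rank = 100·(11 + 0.5·2)/13 = 100·12/13 = 92.31.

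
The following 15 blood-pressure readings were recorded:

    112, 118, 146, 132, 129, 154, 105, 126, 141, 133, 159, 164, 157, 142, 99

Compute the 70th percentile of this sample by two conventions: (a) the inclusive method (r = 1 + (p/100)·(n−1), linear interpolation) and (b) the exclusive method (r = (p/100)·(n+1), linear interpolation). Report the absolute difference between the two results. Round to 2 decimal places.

Sorted: 99, 105, 112, 118, 126, 129, 132, 133, 141, 142, 146, 154, 157, 159, 164.
n = 15.
(a) r = 10.8; between ranks 10 (142) and 11 (146): 145.2.
(b) r = 11.2; between ranks 11 (146) and 12 (154): 147.6.
|145.2 − 147.6| = 2.4.

2.40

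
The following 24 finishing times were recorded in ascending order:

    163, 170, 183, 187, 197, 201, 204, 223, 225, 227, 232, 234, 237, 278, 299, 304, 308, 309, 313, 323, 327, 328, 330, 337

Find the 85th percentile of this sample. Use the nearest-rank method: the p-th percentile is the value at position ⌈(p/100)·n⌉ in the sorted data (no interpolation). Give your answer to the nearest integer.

n = 24.
Position = ⌈85/100 · 24⌉ = ⌈20.4⌉ = 21.
The value at rank 21 is 327.

327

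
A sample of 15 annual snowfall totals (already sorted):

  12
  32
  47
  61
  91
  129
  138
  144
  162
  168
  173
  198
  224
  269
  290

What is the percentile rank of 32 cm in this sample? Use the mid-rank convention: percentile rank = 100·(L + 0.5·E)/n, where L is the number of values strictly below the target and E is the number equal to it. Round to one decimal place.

10.0

Count below 32: L = 1; count equal: E = 1; n = 15.
Percentile rank = 100·(1 + 0.5·1)/15 = 100·1.5/15 = 10.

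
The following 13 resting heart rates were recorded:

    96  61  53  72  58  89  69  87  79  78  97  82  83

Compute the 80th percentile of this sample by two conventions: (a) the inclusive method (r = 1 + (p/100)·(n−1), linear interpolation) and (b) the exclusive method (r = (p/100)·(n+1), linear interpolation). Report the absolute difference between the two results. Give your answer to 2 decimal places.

2.20

Sorted: 53, 58, 61, 69, 72, 78, 79, 82, 83, 87, 89, 96, 97.
n = 13.
(a) r = 10.6; between ranks 10 (87) and 11 (89): 88.2.
(b) r = 11.2; between ranks 11 (89) and 12 (96): 90.4.
|88.2 − 90.4| = 2.2.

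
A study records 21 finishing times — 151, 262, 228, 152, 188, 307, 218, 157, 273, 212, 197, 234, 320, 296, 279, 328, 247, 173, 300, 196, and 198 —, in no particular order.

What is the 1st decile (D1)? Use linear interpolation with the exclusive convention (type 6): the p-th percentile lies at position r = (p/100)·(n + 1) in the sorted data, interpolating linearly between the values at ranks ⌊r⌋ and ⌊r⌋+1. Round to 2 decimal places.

Sorted: 151, 152, 157, 173, 188, 196, 197, 198, 212, 218, 228, 234, 247, 262, 273, 279, 296, 300, 307, 320, 328.
n = 21.
r = (10/100)·(21 + 1) = 2.2.
Rank 2 is 152 and rank 3 is 157.
Interpolate: 152 + 0.2·(157 − 152) = 152 + 0.2·5 = 153.

153.00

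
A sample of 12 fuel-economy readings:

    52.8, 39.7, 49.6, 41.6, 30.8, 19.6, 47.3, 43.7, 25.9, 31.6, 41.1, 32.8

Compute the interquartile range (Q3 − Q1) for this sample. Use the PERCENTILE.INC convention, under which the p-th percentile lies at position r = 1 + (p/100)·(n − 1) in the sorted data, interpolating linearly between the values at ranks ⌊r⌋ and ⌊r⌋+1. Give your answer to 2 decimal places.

13.20

Sorted: 19.6, 25.9, 30.8, 31.6, 32.8, 39.7, 41.1, 41.6, 43.7, 47.3, 49.6, 52.8.
n = 12.
P25: r = 3.75; ranks 3–4 are 30.8, 31.6; interpolating gives 31.4.
P75: r = 9.25; ranks 9–10 are 43.7, 47.3; interpolating gives 44.6.
Difference: 44.6 − 31.4 = 13.2.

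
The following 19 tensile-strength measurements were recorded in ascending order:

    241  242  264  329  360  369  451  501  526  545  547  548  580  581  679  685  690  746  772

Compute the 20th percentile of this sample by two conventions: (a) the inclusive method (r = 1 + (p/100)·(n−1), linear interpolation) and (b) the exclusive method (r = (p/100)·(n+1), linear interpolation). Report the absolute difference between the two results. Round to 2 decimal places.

n = 19.
(a) r = 4.6; between ranks 4 (329) and 5 (360): 347.6.
(b) r = 4 → value at rank 4 = 329.
|347.6 − 329| = 18.6.

18.60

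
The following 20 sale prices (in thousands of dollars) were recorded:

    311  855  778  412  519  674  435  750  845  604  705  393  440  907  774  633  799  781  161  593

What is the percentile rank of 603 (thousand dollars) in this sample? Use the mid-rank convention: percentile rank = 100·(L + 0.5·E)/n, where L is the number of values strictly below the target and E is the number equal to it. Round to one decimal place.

40.0

Sorted: 161, 311, 393, 412, 435, 440, 519, 593, 604, 633, 674, 705, 750, 774, 778, 781, 799, 845, 855, 907.
Count below 603: L = 8; count equal: E = 0; n = 20.
Percentile rank = 100·(8 + 0.5·0)/20 = 100·8/20 = 40.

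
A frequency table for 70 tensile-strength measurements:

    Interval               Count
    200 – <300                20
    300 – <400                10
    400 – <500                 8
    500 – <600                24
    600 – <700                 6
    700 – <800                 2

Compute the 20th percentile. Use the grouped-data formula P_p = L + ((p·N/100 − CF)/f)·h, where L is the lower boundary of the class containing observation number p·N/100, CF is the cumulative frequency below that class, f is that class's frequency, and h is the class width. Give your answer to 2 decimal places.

N = 70; target position k = 20/100 · 70 = 14.
Cumulative frequencies: 20, 30, 38, 62, 68, 70.
Observation 14 falls in the class 200 – <300.
L = 200, CF = 0, f = 20, h = 100.
P20 = 200 + ((14 − 0)/20)·100 = 200 + 70 = 270.

270.00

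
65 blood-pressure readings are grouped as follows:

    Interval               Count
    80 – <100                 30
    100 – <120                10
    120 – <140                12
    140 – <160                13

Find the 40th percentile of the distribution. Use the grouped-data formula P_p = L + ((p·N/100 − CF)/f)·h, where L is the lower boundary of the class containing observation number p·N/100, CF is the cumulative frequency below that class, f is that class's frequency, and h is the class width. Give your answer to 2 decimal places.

97.33

N = 65; target position k = 40/100 · 65 = 26.
Cumulative frequencies: 30, 40, 52, 65.
Observation 26 falls in the class 80 – <100.
L = 80, CF = 0, f = 30, h = 20.
P40 = 80 + ((26 − 0)/30)·20 = 80 + 17.3333 = 97.3333.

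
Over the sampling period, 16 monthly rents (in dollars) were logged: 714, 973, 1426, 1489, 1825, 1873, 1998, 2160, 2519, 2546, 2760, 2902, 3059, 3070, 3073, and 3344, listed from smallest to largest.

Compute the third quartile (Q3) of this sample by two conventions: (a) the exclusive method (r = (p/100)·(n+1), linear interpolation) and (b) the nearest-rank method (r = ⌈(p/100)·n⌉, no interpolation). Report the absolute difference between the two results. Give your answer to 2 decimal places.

117.75

n = 16.
(a) r = 12.75; between ranks 12 (2902) and 13 (3059): 3019.75.
(b) the nearest-rank method: rank 12 → 2902.
|3019.75 − 2902| = 117.75.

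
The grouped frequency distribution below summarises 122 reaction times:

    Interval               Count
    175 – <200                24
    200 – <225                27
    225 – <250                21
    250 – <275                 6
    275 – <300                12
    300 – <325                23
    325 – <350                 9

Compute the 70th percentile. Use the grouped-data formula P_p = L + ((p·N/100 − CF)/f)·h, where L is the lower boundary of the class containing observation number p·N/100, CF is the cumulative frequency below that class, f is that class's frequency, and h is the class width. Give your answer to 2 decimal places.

290.42

N = 122; target position k = 70/100 · 122 = 85.4.
Cumulative frequencies: 24, 51, 72, 78, 90, 113, 122.
Observation 85.4 falls in the class 275 – <300.
L = 275, CF = 78, f = 12, h = 25.
P70 = 275 + ((85.4 − 78)/12)·25 = 275 + 15.4167 = 290.417.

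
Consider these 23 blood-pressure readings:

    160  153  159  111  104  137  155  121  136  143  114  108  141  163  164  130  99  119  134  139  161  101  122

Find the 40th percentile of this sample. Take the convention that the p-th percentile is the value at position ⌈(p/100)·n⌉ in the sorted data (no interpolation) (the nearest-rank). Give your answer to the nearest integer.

Sorted: 99, 101, 104, 108, 111, 114, 119, 121, 122, 130, 134, 136, 137, 139, 141, 143, 153, 155, 159, 160, 161, 163, 164.
n = 23.
Position = ⌈40/100 · 23⌉ = ⌈9.2⌉ = 10.
The value at rank 10 is 130.

130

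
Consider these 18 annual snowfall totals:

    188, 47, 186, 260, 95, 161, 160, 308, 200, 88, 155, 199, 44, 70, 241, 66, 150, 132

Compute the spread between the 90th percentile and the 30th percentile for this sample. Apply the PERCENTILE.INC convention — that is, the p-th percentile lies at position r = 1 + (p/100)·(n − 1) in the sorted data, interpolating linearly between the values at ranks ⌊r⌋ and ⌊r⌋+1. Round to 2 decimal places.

148.00

Sorted: 44, 47, 66, 70, 88, 95, 132, 150, 155, 160, 161, 186, 188, 199, 200, 241, 260, 308.
n = 18.
P30: r = 6.1; ranks 6–7 are 95, 132; interpolating gives 98.7.
P90: r = 16.3; ranks 16–17 are 241, 260; interpolating gives 246.7.
Difference: 246.7 − 98.7 = 148.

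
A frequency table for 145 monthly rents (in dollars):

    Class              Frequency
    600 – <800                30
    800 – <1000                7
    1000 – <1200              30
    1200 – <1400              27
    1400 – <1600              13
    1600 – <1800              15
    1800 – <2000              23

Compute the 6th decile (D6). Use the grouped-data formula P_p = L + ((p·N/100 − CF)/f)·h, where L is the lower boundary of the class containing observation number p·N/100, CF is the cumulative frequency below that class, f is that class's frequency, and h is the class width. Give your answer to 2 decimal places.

1348.15

N = 145; target position k = 60/100 · 145 = 87.
Cumulative frequencies: 30, 37, 67, 94, 107, 122, 145.
Observation 87 falls in the class 1200 – <1400.
L = 1200, CF = 67, f = 27, h = 200.
P60 = 1200 + ((87 − 67)/27)·200 = 1200 + 148.148 = 1348.15.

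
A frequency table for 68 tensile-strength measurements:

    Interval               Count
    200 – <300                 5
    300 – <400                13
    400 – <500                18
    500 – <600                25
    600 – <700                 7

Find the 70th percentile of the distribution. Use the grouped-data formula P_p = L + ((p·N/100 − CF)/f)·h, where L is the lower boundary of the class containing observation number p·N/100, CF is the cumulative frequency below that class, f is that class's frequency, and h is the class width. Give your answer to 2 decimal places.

N = 68; target position k = 70/100 · 68 = 47.6.
Cumulative frequencies: 5, 18, 36, 61, 68.
Observation 47.6 falls in the class 500 – <600.
L = 500, CF = 36, f = 25, h = 100.
P70 = 500 + ((47.6 − 36)/25)·100 = 500 + 46.4 = 546.4.

546.40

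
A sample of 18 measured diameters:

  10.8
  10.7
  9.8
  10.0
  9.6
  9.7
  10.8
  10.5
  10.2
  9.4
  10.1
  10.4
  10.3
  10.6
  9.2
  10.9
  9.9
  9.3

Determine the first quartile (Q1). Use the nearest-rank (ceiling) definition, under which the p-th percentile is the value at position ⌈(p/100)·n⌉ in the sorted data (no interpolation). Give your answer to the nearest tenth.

Sorted: 9.2, 9.3, 9.4, 9.6, 9.7, 9.8, 9.9, 10.0, 10.1, 10.2, 10.3, 10.4, 10.5, 10.6, 10.7, 10.8, 10.8, 10.9.
n = 18.
Position = ⌈25/100 · 18⌉ = ⌈4.5⌉ = 5.
The value at rank 5 is 9.7.

9.7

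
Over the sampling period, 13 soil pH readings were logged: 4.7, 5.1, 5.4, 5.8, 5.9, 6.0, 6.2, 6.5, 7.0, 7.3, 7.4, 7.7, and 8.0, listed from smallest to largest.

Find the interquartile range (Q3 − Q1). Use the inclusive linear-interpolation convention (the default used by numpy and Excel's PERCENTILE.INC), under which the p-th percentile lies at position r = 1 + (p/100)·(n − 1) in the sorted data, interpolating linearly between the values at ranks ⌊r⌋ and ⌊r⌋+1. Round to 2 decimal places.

n = 13.
P25: r = 4 (integer) → 5.8.
P75: r = 10 (integer) → 7.3.
Difference: 7.3 − 5.8 = 1.5.

1.50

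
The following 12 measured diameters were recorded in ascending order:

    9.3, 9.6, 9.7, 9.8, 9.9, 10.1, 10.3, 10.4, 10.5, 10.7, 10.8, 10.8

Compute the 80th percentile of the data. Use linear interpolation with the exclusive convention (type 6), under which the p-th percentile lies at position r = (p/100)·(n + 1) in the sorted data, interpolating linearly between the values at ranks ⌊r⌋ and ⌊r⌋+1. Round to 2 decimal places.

n = 12.
r = (80/100)·(12 + 1) = 10.4.
Rank 10 is 10.7 and rank 11 is 10.8.
Interpolate: 10.7 + 0.4·(10.8 − 10.7) = 10.7 + 0.4·0.1 = 10.74.

10.74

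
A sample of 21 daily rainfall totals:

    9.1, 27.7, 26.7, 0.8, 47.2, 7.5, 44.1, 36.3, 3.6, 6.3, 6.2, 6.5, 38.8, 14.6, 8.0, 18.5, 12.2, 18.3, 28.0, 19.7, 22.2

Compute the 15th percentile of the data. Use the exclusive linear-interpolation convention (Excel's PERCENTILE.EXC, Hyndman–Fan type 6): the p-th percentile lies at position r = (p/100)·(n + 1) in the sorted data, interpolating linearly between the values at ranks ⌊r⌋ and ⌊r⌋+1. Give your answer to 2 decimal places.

6.23

Sorted: 0.8, 3.6, 6.2, 6.3, 6.5, 7.5, 8.0, 9.1, 12.2, 14.6, 18.3, 18.5, 19.7, 22.2, 26.7, 27.7, 28.0, 36.3, 38.8, 44.1, 47.2.
n = 21.
r = (15/100)·(21 + 1) = 3.3.
Rank 3 is 6.2 and rank 4 is 6.3.
Interpolate: 6.2 + 0.3·(6.3 − 6.2) = 6.2 + 0.3·0.1 = 6.23.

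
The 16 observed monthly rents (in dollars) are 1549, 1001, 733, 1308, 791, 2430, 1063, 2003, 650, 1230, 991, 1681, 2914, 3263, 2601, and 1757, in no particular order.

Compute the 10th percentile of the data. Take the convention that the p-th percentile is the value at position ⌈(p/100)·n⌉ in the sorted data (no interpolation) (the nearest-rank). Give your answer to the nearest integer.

733

Sorted: 650, 733, 791, 991, 1001, 1063, 1230, 1308, 1549, 1681, 1757, 2003, 2430, 2601, 2914, 3263.
n = 16.
Position = ⌈10/100 · 16⌉ = ⌈1.6⌉ = 2.
The value at rank 2 is 733.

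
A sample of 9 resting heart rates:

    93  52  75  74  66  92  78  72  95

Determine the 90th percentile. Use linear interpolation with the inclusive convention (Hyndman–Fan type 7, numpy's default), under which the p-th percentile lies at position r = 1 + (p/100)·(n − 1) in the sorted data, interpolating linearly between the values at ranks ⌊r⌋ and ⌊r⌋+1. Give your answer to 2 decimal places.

93.40

Sorted: 52, 66, 72, 74, 75, 78, 92, 93, 95.
n = 9.
r = 1 + (90/100)·(9 − 1) = 1 + 7.2 = 8.2.
Rank 8 is 93 and rank 9 is 95.
Interpolate: 93 + 0.2·(95 − 93) = 93 + 0.2·2 = 93.4.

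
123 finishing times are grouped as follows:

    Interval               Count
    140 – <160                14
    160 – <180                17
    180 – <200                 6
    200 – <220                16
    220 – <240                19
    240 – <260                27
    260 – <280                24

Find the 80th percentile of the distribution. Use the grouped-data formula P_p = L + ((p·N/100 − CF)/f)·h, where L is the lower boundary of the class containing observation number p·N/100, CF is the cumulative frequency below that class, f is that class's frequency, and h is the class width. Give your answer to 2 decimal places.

259.56

N = 123; target position k = 80/100 · 123 = 98.4.
Cumulative frequencies: 14, 31, 37, 53, 72, 99, 123.
Observation 98.4 falls in the class 240 – <260.
L = 240, CF = 72, f = 27, h = 20.
P80 = 240 + ((98.4 − 72)/27)·20 = 240 + 19.5556 = 259.556.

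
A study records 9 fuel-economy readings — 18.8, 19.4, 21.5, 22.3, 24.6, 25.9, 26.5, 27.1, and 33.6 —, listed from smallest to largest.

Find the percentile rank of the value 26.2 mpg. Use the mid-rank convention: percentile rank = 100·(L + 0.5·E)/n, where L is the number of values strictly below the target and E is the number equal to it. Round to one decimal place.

66.7

Count below 26.2: L = 6; count equal: E = 0; n = 9.
Percentile rank = 100·(6 + 0.5·0)/9 = 100·6/9 = 66.67.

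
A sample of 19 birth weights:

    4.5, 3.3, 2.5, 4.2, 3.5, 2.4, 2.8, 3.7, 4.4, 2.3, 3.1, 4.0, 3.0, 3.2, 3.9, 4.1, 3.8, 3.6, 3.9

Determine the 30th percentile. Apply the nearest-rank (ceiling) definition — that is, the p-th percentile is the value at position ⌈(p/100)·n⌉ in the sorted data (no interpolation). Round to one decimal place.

Sorted: 2.3, 2.4, 2.5, 2.8, 3.0, 3.1, 3.2, 3.3, 3.5, 3.6, 3.7, 3.8, 3.9, 3.9, 4.0, 4.1, 4.2, 4.4, 4.5.
n = 19.
Position = ⌈30/100 · 19⌉ = ⌈5.7⌉ = 6.
The value at rank 6 is 3.1.

3.1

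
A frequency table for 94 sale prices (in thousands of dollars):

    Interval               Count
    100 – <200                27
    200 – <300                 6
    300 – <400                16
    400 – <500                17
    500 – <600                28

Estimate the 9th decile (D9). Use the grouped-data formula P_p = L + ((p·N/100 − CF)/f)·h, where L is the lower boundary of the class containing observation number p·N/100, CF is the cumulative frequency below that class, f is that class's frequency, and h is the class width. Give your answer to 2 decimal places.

N = 94; target position k = 90/100 · 94 = 84.6.
Cumulative frequencies: 27, 33, 49, 66, 94.
Observation 84.6 falls in the class 500 – <600.
L = 500, CF = 66, f = 28, h = 100.
P90 = 500 + ((84.6 − 66)/28)·100 = 500 + 66.4286 = 566.429.

566.43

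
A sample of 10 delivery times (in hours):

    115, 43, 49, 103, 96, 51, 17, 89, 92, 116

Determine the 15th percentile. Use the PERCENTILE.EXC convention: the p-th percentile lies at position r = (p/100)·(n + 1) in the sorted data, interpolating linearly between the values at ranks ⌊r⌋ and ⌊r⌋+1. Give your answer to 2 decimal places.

Sorted: 17, 43, 49, 51, 89, 92, 96, 103, 115, 116.
n = 10.
r = (15/100)·(10 + 1) = 1.65.
Rank 1 is 17 and rank 2 is 43.
Interpolate: 17 + 0.65·(43 − 17) = 17 + 0.65·26 = 33.9.

33.90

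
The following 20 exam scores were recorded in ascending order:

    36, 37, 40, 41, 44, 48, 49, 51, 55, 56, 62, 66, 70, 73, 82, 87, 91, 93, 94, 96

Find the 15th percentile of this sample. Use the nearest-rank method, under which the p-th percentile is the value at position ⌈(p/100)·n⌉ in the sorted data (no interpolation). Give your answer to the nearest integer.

40

n = 20.
Position = ⌈15/100 · 20⌉ = ⌈3⌉ = 3.
The value at rank 3 is 40.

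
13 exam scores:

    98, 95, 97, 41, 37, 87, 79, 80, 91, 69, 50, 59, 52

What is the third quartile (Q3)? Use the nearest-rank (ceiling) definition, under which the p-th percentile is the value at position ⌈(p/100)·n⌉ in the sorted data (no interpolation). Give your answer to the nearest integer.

91

Sorted: 37, 41, 50, 52, 59, 69, 79, 80, 87, 91, 95, 97, 98.
n = 13.
Position = ⌈75/100 · 13⌉ = ⌈9.75⌉ = 10.
The value at rank 10 is 91.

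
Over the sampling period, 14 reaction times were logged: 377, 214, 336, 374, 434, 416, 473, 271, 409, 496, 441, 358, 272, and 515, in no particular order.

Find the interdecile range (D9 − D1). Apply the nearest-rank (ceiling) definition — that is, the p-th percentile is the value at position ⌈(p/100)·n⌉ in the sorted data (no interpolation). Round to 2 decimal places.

225.00

Sorted: 214, 271, 272, 336, 358, 374, 377, 409, 416, 434, 441, 473, 496, 515.
n = 14.
P10: rank ⌈10/100·14⌉ = 2 → 271.
P90: rank ⌈90/100·14⌉ = 13 → 496.
Difference: 496 − 271 = 225.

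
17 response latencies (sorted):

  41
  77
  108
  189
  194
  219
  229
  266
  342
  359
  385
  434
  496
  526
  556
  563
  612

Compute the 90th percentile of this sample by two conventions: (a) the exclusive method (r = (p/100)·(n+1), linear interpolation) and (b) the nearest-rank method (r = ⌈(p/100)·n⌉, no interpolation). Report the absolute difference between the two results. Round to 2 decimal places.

n = 17.
(a) r = 16.2; between ranks 16 (563) and 17 (612): 572.8.
(b) the nearest-rank method: rank 16 → 563.
|572.8 − 563| = 9.8.

9.80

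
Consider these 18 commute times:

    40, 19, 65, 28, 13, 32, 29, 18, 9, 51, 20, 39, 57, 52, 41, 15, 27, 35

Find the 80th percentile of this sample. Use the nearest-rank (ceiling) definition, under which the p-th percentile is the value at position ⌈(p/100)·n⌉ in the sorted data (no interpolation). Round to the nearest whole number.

Sorted: 9, 13, 15, 18, 19, 20, 27, 28, 29, 32, 35, 39, 40, 41, 51, 52, 57, 65.
n = 18.
Position = ⌈80/100 · 18⌉ = ⌈14.4⌉ = 15.
The value at rank 15 is 51.

51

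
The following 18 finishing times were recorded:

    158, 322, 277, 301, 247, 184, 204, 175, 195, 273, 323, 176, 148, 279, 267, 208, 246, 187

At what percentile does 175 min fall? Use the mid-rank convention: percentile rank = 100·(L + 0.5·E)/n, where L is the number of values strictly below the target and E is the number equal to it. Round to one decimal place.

Sorted: 148, 158, 175, 176, 184, 187, 195, 204, 208, 246, 247, 267, 273, 277, 279, 301, 322, 323.
Count below 175: L = 2; count equal: E = 1; n = 18.
Percentile rank = 100·(2 + 0.5·1)/18 = 100·2.5/18 = 13.89.

13.9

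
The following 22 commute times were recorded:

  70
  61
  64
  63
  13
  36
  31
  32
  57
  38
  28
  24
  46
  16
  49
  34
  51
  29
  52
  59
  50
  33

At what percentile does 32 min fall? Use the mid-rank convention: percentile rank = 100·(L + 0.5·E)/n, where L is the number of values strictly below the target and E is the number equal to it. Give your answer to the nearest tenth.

29.5

Sorted: 13, 16, 24, 28, 29, 31, 32, 33, 34, 36, 38, 46, 49, 50, 51, 52, 57, 59, 61, 63, 64, 70.
Count below 32: L = 6; count equal: E = 1; n = 22.
Percentile rank = 100·(6 + 0.5·1)/22 = 100·6.5/22 = 29.55.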